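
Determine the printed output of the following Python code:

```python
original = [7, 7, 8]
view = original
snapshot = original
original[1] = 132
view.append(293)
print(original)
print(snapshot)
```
[7, 132, 8, 293]
[7, 132, 8, 293]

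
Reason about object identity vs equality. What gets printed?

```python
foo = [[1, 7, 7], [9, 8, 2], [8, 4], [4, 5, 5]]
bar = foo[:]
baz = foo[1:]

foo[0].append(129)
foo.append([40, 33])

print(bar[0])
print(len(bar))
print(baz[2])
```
[1, 7, 7, 129]
4
[4, 5, 5]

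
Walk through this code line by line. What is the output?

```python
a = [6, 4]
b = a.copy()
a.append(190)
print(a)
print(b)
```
[6, 4, 190]
[6, 4]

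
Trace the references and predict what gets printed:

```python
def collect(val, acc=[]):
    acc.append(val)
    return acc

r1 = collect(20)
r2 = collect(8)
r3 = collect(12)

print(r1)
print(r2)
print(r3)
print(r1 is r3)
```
[20, 8, 12]
[20, 8, 12]
[20, 8, 12]
True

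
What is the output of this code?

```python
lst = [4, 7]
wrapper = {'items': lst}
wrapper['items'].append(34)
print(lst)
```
[4, 7, 34]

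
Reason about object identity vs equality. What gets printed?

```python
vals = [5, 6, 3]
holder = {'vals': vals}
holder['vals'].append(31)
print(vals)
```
[5, 6, 3, 31]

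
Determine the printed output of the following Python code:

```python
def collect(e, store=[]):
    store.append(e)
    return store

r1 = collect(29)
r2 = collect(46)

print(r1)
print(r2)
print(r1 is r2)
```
[29, 46]
[29, 46]
True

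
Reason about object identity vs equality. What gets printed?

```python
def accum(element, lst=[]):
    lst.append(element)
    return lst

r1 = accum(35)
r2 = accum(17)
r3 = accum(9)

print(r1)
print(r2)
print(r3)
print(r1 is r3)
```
[35, 17, 9]
[35, 17, 9]
[35, 17, 9]
True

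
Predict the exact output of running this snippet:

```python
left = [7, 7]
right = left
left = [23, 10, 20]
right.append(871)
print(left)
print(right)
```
[23, 10, 20]
[7, 7, 871]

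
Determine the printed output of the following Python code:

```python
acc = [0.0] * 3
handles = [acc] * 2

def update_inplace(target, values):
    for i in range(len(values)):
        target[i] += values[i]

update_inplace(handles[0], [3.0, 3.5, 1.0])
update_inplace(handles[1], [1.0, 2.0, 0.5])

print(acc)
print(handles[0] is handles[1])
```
[4.0, 5.5, 1.5]
True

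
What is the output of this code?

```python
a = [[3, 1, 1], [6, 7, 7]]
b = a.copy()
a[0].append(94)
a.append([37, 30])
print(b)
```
[[3, 1, 1, 94], [6, 7, 7]]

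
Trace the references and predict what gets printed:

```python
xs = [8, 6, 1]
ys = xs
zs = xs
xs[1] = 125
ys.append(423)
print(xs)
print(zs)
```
[8, 125, 1, 423]
[8, 125, 1, 423]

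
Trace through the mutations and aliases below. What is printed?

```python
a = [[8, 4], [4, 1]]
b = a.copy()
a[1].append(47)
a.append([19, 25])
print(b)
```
[[8, 4], [4, 1, 47]]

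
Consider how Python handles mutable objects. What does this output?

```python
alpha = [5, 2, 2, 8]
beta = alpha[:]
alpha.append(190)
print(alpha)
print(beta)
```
[5, 2, 2, 8, 190]
[5, 2, 2, 8]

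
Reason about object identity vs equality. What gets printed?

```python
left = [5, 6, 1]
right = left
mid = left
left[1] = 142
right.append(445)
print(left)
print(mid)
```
[5, 142, 1, 445]
[5, 142, 1, 445]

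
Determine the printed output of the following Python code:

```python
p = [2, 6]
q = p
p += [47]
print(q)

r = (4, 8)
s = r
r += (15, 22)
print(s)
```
[2, 6, 47]
(4, 8)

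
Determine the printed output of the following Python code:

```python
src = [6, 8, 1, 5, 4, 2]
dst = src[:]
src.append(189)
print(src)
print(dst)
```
[6, 8, 1, 5, 4, 2, 189]
[6, 8, 1, 5, 4, 2]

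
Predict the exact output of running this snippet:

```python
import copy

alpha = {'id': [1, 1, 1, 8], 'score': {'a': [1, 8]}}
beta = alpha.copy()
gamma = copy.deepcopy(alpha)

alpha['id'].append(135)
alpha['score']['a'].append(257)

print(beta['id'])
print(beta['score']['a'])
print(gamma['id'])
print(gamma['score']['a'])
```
[1, 1, 1, 8, 135]
[1, 8, 257]
[1, 1, 1, 8]
[1, 8]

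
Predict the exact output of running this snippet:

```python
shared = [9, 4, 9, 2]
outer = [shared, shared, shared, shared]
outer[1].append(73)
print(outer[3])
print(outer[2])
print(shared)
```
[9, 4, 9, 2, 73]
[9, 4, 9, 2, 73]
[9, 4, 9, 2, 73]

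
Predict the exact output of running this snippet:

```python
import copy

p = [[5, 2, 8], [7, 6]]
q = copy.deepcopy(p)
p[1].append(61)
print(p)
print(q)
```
[[5, 2, 8], [7, 6, 61]]
[[5, 2, 8], [7, 6]]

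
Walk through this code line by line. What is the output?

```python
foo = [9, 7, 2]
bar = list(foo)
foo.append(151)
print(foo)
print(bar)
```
[9, 7, 2, 151]
[9, 7, 2]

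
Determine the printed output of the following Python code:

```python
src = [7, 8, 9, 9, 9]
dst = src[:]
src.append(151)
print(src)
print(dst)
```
[7, 8, 9, 9, 9, 151]
[7, 8, 9, 9, 9]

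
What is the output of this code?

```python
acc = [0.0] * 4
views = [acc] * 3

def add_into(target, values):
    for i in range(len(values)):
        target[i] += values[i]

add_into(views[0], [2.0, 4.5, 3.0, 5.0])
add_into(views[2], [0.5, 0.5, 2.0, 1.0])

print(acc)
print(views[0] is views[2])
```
[2.5, 5.0, 5.0, 6.0]
True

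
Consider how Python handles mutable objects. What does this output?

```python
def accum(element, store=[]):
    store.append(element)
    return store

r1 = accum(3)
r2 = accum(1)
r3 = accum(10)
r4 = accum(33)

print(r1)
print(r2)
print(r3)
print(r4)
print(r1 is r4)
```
[3, 1, 10, 33]
[3, 1, 10, 33]
[3, 1, 10, 33]
[3, 1, 10, 33]
True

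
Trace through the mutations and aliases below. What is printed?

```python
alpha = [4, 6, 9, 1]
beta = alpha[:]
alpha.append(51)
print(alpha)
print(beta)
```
[4, 6, 9, 1, 51]
[4, 6, 9, 1]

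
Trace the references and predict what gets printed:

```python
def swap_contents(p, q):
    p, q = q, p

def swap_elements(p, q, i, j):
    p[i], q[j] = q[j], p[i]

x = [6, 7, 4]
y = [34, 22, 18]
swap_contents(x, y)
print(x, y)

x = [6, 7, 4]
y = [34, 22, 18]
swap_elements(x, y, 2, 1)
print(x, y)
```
[6, 7, 4] [34, 22, 18]
[6, 7, 22] [34, 4, 18]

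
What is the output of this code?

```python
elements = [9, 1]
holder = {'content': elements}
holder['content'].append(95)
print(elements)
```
[9, 1, 95]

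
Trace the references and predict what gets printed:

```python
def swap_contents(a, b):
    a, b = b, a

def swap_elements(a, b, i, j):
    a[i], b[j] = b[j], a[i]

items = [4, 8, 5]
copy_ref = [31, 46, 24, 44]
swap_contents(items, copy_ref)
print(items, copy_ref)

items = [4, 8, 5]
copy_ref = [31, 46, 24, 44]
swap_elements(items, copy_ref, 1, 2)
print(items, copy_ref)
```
[4, 8, 5] [31, 46, 24, 44]
[4, 24, 5] [31, 46, 8, 44]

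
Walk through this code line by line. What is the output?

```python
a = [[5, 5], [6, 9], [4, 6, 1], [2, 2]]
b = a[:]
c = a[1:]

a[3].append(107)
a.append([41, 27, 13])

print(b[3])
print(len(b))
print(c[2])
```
[2, 2, 107]
4
[2, 2, 107]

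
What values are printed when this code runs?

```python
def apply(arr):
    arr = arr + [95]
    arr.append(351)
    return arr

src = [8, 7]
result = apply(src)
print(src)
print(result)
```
[8, 7]
[8, 7, 95, 351]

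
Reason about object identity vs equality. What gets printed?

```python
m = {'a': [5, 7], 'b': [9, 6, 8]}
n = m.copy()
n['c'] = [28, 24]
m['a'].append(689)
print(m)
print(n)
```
{'a': [5, 7, 689], 'b': [9, 6, 8]}
{'a': [5, 7, 689], 'b': [9, 6, 8], 'c': [28, 24]}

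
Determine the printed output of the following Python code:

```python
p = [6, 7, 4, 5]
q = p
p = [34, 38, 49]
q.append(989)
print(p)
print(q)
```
[34, 38, 49]
[6, 7, 4, 5, 989]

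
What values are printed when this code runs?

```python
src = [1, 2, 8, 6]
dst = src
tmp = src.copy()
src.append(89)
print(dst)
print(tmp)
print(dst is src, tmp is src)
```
[1, 2, 8, 6, 89]
[1, 2, 8, 6]
True False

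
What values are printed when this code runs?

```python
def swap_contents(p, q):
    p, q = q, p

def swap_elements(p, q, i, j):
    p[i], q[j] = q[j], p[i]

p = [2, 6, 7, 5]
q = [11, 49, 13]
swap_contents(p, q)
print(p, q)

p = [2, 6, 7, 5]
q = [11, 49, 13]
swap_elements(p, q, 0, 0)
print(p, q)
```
[2, 6, 7, 5] [11, 49, 13]
[11, 6, 7, 5] [2, 49, 13]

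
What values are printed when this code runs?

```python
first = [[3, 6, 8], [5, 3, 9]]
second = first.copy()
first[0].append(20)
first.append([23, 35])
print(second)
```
[[3, 6, 8, 20], [5, 3, 9]]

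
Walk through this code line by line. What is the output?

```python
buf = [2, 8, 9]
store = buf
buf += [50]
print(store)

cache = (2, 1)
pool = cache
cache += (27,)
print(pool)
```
[2, 8, 9, 50]
(2, 1)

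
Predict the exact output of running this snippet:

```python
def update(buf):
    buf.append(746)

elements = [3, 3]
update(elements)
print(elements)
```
[3, 3, 746]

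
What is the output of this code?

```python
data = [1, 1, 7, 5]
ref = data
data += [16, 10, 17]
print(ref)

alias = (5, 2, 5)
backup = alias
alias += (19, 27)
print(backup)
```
[1, 1, 7, 5, 16, 10, 17]
(5, 2, 5)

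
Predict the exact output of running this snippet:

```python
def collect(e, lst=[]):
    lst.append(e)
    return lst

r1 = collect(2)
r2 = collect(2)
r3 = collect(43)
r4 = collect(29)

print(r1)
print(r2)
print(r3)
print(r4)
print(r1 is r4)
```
[2, 2, 43, 29]
[2, 2, 43, 29]
[2, 2, 43, 29]
[2, 2, 43, 29]
True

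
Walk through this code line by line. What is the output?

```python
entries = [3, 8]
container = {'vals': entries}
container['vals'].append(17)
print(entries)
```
[3, 8, 17]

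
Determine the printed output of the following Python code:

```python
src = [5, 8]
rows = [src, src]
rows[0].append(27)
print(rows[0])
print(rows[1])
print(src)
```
[5, 8, 27]
[5, 8, 27]
[5, 8, 27]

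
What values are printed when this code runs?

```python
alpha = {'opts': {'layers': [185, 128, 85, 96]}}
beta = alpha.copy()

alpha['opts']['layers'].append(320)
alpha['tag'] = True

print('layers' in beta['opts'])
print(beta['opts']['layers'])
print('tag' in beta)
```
True
[185, 128, 85, 96, 320]
False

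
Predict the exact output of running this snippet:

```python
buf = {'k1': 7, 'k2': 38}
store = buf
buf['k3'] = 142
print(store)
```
{'k1': 7, 'k2': 38, 'k3': 142}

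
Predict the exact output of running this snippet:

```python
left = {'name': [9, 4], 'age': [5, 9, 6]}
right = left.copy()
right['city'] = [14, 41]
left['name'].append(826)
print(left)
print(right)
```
{'name': [9, 4, 826], 'age': [5, 9, 6]}
{'name': [9, 4, 826], 'age': [5, 9, 6], 'city': [14, 41]}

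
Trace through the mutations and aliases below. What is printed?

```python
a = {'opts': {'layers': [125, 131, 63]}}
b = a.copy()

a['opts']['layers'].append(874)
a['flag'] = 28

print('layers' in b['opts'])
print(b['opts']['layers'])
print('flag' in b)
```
True
[125, 131, 63, 874]
False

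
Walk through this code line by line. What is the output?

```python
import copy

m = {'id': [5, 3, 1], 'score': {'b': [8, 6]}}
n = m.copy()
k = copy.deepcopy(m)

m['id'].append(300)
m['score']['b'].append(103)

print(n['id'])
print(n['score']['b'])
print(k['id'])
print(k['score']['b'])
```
[5, 3, 1, 300]
[8, 6, 103]
[5, 3, 1]
[8, 6]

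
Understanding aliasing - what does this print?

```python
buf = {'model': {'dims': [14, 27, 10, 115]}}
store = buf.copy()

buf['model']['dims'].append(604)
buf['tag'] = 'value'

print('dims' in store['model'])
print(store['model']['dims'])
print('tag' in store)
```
True
[14, 27, 10, 115, 604]
False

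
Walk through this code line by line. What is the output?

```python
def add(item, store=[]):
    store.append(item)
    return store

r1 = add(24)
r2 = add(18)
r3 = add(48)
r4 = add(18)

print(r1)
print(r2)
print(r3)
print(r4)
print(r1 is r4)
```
[24, 18, 48, 18]
[24, 18, 48, 18]
[24, 18, 48, 18]
[24, 18, 48, 18]
True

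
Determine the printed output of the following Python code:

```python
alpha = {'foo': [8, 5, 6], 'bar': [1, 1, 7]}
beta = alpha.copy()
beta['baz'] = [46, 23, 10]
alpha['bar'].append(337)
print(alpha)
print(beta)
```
{'foo': [8, 5, 6], 'bar': [1, 1, 7, 337]}
{'foo': [8, 5, 6], 'bar': [1, 1, 7, 337], 'baz': [46, 23, 10]}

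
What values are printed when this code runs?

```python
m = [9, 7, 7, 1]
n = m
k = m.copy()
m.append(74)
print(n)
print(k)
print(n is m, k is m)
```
[9, 7, 7, 1, 74]
[9, 7, 7, 1]
True False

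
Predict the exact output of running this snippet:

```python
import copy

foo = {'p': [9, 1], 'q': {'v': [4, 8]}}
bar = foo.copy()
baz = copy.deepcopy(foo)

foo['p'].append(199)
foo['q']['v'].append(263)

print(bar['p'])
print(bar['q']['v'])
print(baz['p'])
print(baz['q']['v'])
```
[9, 1, 199]
[4, 8, 263]
[9, 1]
[4, 8]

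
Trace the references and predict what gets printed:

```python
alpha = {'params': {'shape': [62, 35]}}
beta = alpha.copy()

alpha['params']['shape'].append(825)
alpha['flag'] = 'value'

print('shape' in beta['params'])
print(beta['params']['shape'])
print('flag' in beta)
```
True
[62, 35, 825]
False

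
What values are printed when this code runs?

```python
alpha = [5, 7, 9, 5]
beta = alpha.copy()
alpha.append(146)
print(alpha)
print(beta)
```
[5, 7, 9, 5, 146]
[5, 7, 9, 5]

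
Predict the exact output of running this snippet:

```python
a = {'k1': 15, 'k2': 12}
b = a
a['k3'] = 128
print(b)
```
{'k1': 15, 'k2': 12, 'k3': 128}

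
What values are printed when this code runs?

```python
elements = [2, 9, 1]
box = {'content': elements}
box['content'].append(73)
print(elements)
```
[2, 9, 1, 73]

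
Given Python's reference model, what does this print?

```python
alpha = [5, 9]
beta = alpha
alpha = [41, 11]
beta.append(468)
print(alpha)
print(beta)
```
[41, 11]
[5, 9, 468]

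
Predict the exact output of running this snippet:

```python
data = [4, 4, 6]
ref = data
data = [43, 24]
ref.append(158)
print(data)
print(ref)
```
[43, 24]
[4, 4, 6, 158]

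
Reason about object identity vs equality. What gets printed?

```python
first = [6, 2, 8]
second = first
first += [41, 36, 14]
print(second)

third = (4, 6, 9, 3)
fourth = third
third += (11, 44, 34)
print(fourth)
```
[6, 2, 8, 41, 36, 14]
(4, 6, 9, 3)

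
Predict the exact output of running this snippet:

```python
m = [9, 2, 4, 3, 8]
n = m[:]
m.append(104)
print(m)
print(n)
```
[9, 2, 4, 3, 8, 104]
[9, 2, 4, 3, 8]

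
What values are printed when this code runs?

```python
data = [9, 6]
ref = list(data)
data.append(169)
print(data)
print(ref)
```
[9, 6, 169]
[9, 6]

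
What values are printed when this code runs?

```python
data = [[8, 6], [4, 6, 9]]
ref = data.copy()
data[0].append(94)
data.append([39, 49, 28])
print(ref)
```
[[8, 6, 94], [4, 6, 9]]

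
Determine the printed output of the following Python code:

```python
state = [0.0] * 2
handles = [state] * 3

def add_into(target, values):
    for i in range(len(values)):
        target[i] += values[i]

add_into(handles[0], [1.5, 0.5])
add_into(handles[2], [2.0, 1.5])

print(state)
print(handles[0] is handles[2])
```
[3.5, 2.0]
True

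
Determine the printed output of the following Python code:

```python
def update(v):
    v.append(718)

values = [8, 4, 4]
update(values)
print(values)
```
[8, 4, 4, 718]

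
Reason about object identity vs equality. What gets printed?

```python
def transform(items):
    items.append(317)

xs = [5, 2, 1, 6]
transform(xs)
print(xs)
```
[5, 2, 1, 6, 317]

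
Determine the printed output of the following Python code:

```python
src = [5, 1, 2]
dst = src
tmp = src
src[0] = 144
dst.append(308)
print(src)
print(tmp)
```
[144, 1, 2, 308]
[144, 1, 2, 308]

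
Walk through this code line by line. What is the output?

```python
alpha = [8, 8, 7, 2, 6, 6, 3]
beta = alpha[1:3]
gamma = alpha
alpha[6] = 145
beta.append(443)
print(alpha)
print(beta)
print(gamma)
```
[8, 8, 7, 2, 6, 6, 145]
[8, 7, 443]
[8, 8, 7, 2, 6, 6, 145]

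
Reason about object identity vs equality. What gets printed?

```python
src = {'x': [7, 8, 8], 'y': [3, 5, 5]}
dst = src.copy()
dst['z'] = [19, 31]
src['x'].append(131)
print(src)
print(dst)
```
{'x': [7, 8, 8, 131], 'y': [3, 5, 5]}
{'x': [7, 8, 8, 131], 'y': [3, 5, 5], 'z': [19, 31]}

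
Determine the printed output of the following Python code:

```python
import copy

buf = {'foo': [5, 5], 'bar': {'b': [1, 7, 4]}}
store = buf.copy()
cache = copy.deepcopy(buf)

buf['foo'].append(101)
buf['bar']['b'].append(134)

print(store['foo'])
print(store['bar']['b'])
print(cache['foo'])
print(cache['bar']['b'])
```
[5, 5, 101]
[1, 7, 4, 134]
[5, 5]
[1, 7, 4]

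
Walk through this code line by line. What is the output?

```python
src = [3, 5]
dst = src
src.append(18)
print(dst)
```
[3, 5, 18]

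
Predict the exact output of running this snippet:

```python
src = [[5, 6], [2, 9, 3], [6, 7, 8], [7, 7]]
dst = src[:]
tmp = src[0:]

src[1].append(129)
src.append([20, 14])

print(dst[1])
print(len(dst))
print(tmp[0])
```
[2, 9, 3, 129]
4
[5, 6]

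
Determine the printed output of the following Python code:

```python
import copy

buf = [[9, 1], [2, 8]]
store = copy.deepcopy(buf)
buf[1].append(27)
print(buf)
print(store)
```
[[9, 1], [2, 8, 27]]
[[9, 1], [2, 8]]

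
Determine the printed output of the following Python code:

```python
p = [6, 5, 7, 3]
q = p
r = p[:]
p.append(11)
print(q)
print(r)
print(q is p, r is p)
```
[6, 5, 7, 3, 11]
[6, 5, 7, 3]
True False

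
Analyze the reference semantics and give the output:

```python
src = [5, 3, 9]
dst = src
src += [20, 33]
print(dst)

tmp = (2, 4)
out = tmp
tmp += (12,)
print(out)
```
[5, 3, 9, 20, 33]
(2, 4)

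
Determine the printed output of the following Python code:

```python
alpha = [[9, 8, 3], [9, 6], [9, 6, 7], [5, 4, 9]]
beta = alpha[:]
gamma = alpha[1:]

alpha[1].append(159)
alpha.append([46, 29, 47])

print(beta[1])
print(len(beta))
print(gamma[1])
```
[9, 6, 159]
4
[9, 6, 7]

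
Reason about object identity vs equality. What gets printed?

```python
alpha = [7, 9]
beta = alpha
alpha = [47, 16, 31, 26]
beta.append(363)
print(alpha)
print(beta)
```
[47, 16, 31, 26]
[7, 9, 363]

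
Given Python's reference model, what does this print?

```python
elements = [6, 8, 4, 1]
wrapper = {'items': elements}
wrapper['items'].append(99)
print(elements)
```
[6, 8, 4, 1, 99]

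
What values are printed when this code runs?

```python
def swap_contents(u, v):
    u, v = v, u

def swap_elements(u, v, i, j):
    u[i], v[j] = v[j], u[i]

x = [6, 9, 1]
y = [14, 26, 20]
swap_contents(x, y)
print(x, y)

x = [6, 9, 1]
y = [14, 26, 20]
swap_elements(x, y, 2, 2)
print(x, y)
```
[6, 9, 1] [14, 26, 20]
[6, 9, 20] [14, 26, 1]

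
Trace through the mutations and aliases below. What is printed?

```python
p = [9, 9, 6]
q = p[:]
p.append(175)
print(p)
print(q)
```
[9, 9, 6, 175]
[9, 9, 6]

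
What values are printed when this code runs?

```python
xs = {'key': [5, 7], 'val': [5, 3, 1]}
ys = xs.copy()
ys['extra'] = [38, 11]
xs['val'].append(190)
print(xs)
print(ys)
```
{'key': [5, 7], 'val': [5, 3, 1, 190]}
{'key': [5, 7], 'val': [5, 3, 1, 190], 'extra': [38, 11]}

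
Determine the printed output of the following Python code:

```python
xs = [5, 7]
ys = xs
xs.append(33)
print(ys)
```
[5, 7, 33]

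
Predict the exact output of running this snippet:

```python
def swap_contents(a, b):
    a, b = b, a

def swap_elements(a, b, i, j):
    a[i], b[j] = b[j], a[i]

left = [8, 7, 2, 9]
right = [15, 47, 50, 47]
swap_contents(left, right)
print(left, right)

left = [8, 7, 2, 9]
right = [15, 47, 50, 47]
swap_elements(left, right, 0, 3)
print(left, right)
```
[8, 7, 2, 9] [15, 47, 50, 47]
[47, 7, 2, 9] [15, 47, 50, 8]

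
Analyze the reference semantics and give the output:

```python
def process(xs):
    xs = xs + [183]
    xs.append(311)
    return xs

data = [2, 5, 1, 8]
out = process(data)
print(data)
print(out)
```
[2, 5, 1, 8]
[2, 5, 1, 8, 183, 311]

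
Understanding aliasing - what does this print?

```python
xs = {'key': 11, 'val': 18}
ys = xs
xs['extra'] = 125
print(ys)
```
{'key': 11, 'val': 18, 'extra': 125}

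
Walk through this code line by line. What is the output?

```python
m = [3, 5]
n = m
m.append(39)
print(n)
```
[3, 5, 39]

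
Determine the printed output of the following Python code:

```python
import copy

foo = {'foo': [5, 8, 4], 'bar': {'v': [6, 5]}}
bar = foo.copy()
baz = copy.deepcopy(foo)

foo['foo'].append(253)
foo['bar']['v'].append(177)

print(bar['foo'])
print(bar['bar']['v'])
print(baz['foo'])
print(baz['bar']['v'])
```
[5, 8, 4, 253]
[6, 5, 177]
[5, 8, 4]
[6, 5]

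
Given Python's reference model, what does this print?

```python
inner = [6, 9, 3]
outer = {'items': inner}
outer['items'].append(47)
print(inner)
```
[6, 9, 3, 47]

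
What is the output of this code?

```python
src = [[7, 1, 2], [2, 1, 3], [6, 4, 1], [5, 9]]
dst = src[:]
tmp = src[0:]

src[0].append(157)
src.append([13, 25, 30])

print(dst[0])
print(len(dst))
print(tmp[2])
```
[7, 1, 2, 157]
4
[6, 4, 1]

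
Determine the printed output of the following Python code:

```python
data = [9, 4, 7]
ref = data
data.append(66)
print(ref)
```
[9, 4, 7, 66]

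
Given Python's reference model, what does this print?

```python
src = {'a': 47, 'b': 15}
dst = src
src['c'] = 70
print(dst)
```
{'a': 47, 'b': 15, 'c': 70}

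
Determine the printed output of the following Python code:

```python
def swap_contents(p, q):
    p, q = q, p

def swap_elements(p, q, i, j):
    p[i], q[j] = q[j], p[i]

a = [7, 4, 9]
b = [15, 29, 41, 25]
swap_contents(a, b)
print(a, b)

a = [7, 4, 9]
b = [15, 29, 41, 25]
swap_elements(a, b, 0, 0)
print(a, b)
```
[7, 4, 9] [15, 29, 41, 25]
[15, 4, 9] [7, 29, 41, 25]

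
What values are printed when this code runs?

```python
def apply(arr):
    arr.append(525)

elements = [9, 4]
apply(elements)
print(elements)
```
[9, 4, 525]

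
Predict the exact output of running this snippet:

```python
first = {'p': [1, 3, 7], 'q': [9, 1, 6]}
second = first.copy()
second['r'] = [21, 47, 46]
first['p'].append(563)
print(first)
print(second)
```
{'p': [1, 3, 7, 563], 'q': [9, 1, 6]}
{'p': [1, 3, 7, 563], 'q': [9, 1, 6], 'r': [21, 47, 46]}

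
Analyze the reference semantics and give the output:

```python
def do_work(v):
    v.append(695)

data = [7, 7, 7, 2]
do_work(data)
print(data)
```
[7, 7, 7, 2, 695]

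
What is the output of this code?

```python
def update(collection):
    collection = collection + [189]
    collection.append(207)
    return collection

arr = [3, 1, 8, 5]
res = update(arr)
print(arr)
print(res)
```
[3, 1, 8, 5]
[3, 1, 8, 5, 189, 207]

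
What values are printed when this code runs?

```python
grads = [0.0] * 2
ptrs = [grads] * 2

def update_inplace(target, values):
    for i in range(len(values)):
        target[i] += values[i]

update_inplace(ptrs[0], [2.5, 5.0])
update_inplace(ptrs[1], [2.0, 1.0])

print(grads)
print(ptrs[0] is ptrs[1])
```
[4.5, 6.0]
True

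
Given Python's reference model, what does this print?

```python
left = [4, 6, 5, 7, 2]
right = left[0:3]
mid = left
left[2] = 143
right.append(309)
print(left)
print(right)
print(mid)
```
[4, 6, 143, 7, 2]
[4, 6, 5, 309]
[4, 6, 143, 7, 2]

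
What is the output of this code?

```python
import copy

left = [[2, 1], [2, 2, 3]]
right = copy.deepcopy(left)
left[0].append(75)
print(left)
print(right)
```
[[2, 1, 75], [2, 2, 3]]
[[2, 1], [2, 2, 3]]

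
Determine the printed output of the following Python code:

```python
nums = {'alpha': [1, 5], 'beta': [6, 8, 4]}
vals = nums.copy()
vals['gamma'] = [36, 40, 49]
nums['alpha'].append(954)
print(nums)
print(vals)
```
{'alpha': [1, 5, 954], 'beta': [6, 8, 4]}
{'alpha': [1, 5, 954], 'beta': [6, 8, 4], 'gamma': [36, 40, 49]}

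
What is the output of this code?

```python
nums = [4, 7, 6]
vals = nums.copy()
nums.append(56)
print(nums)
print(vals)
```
[4, 7, 6, 56]
[4, 7, 6]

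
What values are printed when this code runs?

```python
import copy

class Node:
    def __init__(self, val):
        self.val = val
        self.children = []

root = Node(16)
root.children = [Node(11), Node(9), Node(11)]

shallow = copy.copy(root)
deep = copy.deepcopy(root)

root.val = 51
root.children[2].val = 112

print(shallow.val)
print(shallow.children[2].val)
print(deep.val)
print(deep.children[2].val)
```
16
112
16
11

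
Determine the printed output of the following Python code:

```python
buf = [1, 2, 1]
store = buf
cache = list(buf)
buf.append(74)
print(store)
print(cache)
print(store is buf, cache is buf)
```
[1, 2, 1, 74]
[1, 2, 1]
True False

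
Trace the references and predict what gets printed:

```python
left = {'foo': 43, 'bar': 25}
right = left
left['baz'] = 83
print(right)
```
{'foo': 43, 'bar': 25, 'baz': 83}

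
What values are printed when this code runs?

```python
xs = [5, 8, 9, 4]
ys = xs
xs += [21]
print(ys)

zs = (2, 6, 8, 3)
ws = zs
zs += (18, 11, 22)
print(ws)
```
[5, 8, 9, 4, 21]
(2, 6, 8, 3)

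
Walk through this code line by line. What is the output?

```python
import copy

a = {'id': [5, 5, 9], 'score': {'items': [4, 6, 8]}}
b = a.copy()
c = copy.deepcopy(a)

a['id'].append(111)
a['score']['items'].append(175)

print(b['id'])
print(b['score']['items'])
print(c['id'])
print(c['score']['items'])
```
[5, 5, 9, 111]
[4, 6, 8, 175]
[5, 5, 9]
[4, 6, 8]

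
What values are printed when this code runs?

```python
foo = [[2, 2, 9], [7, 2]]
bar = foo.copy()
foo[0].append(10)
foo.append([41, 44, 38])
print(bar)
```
[[2, 2, 9, 10], [7, 2]]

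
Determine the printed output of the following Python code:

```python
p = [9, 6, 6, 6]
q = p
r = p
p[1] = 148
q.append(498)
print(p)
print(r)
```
[9, 148, 6, 6, 498]
[9, 148, 6, 6, 498]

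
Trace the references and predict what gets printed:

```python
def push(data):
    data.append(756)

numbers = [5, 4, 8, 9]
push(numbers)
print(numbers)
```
[5, 4, 8, 9, 756]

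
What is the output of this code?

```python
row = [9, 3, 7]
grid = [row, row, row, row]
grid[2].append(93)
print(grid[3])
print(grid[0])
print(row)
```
[9, 3, 7, 93]
[9, 3, 7, 93]
[9, 3, 7, 93]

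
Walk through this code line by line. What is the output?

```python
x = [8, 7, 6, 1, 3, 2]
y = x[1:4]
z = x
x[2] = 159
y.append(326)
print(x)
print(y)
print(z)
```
[8, 7, 159, 1, 3, 2]
[7, 6, 1, 326]
[8, 7, 159, 1, 3, 2]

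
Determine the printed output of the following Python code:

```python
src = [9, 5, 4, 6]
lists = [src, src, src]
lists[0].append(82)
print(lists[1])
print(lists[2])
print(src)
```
[9, 5, 4, 6, 82]
[9, 5, 4, 6, 82]
[9, 5, 4, 6, 82]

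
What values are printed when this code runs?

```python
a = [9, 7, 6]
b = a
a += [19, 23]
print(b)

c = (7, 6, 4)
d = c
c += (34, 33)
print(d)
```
[9, 7, 6, 19, 23]
(7, 6, 4)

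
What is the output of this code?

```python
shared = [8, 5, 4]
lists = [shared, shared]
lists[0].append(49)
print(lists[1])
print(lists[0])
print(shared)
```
[8, 5, 4, 49]
[8, 5, 4, 49]
[8, 5, 4, 49]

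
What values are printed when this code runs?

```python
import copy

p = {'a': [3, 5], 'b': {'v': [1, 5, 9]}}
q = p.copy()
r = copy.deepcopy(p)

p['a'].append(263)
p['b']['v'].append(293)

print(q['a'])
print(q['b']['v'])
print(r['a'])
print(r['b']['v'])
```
[3, 5, 263]
[1, 5, 9, 293]
[3, 5]
[1, 5, 9]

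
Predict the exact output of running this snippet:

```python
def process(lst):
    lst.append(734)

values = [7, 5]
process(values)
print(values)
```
[7, 5, 734]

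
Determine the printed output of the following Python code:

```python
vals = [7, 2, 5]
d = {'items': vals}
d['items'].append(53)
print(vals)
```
[7, 2, 5, 53]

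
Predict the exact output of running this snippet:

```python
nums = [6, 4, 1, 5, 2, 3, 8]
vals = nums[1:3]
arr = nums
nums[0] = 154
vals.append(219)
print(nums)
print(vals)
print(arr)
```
[154, 4, 1, 5, 2, 3, 8]
[4, 1, 219]
[154, 4, 1, 5, 2, 3, 8]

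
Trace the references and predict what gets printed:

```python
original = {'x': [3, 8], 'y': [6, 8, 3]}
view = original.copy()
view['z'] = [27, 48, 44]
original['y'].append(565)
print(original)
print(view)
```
{'x': [3, 8], 'y': [6, 8, 3, 565]}
{'x': [3, 8], 'y': [6, 8, 3, 565], 'z': [27, 48, 44]}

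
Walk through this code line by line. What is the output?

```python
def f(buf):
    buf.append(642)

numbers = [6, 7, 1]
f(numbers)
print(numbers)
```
[6, 7, 1, 642]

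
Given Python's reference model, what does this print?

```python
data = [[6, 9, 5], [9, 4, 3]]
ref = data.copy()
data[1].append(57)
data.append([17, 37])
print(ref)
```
[[6, 9, 5], [9, 4, 3, 57]]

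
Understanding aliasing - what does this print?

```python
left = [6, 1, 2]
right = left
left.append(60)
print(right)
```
[6, 1, 2, 60]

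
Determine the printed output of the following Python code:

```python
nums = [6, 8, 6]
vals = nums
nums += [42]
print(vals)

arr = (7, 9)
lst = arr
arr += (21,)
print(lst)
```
[6, 8, 6, 42]
(7, 9)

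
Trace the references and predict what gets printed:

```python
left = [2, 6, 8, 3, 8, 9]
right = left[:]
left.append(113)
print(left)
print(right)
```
[2, 6, 8, 3, 8, 9, 113]
[2, 6, 8, 3, 8, 9]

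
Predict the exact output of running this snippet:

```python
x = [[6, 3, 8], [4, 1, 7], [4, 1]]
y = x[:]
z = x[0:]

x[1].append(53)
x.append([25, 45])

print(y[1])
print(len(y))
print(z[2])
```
[4, 1, 7, 53]
3
[4, 1]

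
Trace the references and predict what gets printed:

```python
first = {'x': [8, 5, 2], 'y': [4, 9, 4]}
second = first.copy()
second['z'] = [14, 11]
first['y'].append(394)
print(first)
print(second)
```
{'x': [8, 5, 2], 'y': [4, 9, 4, 394]}
{'x': [8, 5, 2], 'y': [4, 9, 4, 394], 'z': [14, 11]}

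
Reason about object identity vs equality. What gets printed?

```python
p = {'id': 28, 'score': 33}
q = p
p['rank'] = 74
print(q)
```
{'id': 28, 'score': 33, 'rank': 74}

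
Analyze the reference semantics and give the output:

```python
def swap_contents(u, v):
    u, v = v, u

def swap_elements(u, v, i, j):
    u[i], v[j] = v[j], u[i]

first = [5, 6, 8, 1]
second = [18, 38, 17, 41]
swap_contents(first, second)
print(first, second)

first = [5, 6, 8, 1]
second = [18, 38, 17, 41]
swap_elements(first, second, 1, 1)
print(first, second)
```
[5, 6, 8, 1] [18, 38, 17, 41]
[5, 38, 8, 1] [18, 6, 17, 41]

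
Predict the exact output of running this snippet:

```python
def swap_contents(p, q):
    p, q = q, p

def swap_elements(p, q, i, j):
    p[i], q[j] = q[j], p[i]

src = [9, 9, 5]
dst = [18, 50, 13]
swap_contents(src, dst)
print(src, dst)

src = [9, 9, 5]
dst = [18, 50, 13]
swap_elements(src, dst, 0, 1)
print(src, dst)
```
[9, 9, 5] [18, 50, 13]
[50, 9, 5] [18, 9, 13]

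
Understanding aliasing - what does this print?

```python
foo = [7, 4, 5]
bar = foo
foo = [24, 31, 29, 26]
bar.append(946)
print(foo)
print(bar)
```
[24, 31, 29, 26]
[7, 4, 5, 946]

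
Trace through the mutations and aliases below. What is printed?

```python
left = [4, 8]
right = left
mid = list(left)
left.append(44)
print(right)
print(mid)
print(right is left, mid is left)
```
[4, 8, 44]
[4, 8]
True False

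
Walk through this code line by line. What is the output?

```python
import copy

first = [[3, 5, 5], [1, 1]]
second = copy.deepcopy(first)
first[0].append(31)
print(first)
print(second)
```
[[3, 5, 5, 31], [1, 1]]
[[3, 5, 5], [1, 1]]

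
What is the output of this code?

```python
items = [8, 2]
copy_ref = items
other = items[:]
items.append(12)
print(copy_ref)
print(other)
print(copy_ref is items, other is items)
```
[8, 2, 12]
[8, 2]
True False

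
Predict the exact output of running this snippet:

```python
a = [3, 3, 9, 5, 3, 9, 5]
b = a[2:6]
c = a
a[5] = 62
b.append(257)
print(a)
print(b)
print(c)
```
[3, 3, 9, 5, 3, 62, 5]
[9, 5, 3, 9, 257]
[3, 3, 9, 5, 3, 62, 5]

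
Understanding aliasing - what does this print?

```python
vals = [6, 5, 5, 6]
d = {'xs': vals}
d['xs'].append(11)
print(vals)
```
[6, 5, 5, 6, 11]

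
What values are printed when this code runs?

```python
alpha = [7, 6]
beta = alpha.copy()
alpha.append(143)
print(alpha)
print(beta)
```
[7, 6, 143]
[7, 6]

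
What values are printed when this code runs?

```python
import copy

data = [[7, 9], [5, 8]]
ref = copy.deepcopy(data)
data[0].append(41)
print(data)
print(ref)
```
[[7, 9, 41], [5, 8]]
[[7, 9], [5, 8]]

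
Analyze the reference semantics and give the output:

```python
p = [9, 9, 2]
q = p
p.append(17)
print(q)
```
[9, 9, 2, 17]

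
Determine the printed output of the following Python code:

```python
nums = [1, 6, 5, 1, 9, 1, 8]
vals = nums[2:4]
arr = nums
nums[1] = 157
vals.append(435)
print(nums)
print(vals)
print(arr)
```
[1, 157, 5, 1, 9, 1, 8]
[5, 1, 435]
[1, 157, 5, 1, 9, 1, 8]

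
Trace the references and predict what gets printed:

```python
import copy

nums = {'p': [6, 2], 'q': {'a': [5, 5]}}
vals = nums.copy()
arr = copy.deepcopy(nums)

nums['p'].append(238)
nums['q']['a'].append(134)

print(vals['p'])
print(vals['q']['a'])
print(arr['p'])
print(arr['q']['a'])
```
[6, 2, 238]
[5, 5, 134]
[6, 2]
[5, 5]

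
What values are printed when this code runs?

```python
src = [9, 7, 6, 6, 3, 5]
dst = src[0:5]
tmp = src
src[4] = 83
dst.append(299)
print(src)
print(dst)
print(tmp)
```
[9, 7, 6, 6, 83, 5]
[9, 7, 6, 6, 3, 299]
[9, 7, 6, 6, 83, 5]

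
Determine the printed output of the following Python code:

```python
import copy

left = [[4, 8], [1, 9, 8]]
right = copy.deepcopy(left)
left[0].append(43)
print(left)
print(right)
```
[[4, 8, 43], [1, 9, 8]]
[[4, 8], [1, 9, 8]]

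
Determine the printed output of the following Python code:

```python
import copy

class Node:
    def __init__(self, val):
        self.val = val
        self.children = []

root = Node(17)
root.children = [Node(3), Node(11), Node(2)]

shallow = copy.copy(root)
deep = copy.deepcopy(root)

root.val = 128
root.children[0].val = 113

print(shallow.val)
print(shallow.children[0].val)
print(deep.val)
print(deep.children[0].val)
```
17
113
17
3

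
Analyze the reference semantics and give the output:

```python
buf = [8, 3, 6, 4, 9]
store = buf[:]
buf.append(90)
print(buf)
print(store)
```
[8, 3, 6, 4, 9, 90]
[8, 3, 6, 4, 9]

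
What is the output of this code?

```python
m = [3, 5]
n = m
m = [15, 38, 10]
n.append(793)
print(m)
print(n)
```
[15, 38, 10]
[3, 5, 793]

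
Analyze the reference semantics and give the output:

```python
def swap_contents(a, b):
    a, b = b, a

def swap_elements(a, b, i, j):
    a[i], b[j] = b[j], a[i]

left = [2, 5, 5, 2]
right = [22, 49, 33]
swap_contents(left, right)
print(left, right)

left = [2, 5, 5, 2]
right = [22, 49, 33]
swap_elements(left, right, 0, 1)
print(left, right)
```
[2, 5, 5, 2] [22, 49, 33]
[49, 5, 5, 2] [22, 2, 33]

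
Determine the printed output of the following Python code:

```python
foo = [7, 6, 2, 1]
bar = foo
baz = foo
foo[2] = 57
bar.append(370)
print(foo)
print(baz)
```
[7, 6, 57, 1, 370]
[7, 6, 57, 1, 370]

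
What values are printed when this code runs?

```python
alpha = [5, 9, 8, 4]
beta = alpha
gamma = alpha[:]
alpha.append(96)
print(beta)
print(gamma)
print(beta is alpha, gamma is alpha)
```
[5, 9, 8, 4, 96]
[5, 9, 8, 4]
True False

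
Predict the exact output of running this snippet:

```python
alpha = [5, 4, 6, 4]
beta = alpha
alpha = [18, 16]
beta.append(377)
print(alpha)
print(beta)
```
[18, 16]
[5, 4, 6, 4, 377]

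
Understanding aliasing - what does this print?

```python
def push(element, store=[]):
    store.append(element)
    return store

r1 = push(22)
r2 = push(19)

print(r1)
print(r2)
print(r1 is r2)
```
[22, 19]
[22, 19]
True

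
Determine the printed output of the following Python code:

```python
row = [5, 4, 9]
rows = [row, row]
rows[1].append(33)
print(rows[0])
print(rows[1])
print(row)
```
[5, 4, 9, 33]
[5, 4, 9, 33]
[5, 4, 9, 33]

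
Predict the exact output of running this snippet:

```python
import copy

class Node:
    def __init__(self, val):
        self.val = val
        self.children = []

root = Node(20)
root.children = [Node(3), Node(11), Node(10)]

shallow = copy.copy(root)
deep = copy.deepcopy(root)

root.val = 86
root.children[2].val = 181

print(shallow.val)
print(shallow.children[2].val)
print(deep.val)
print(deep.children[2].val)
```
20
181
20
10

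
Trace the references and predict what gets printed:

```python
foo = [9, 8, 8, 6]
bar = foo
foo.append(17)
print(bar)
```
[9, 8, 8, 6, 17]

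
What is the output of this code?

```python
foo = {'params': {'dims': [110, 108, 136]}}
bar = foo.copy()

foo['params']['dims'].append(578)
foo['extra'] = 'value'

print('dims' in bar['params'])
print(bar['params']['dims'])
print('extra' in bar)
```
True
[110, 108, 136, 578]
False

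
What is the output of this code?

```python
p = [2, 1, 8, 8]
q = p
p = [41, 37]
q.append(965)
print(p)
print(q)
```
[41, 37]
[2, 1, 8, 8, 965]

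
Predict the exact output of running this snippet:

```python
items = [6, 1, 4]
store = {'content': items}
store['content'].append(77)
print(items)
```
[6, 1, 4, 77]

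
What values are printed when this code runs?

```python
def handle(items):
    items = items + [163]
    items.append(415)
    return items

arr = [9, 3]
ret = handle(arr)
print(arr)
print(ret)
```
[9, 3]
[9, 3, 163, 415]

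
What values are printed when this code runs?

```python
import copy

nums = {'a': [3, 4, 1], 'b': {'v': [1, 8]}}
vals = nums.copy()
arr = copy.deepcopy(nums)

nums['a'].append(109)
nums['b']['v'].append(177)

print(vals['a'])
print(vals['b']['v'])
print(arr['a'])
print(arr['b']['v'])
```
[3, 4, 1, 109]
[1, 8, 177]
[3, 4, 1]
[1, 8]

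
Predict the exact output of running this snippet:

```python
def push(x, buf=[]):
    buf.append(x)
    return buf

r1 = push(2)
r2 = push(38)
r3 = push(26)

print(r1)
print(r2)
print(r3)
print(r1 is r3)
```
[2, 38, 26]
[2, 38, 26]
[2, 38, 26]
True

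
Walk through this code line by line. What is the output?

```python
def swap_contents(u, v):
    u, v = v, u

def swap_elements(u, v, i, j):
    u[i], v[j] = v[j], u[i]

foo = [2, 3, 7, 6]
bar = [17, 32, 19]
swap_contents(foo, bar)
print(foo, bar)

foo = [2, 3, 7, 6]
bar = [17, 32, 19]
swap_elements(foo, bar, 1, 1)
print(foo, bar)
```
[2, 3, 7, 6] [17, 32, 19]
[2, 32, 7, 6] [17, 3, 19]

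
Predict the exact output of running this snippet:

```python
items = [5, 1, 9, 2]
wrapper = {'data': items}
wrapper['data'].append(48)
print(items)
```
[5, 1, 9, 2, 48]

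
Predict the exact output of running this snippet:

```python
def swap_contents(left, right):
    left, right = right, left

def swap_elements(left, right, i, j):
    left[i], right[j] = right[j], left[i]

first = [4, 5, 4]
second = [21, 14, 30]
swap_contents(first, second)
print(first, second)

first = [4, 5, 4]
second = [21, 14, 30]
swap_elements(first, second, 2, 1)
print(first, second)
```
[4, 5, 4] [21, 14, 30]
[4, 5, 14] [21, 4, 30]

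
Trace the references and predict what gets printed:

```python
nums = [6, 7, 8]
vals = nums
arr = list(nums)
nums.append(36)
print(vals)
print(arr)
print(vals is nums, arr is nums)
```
[6, 7, 8, 36]
[6, 7, 8]
True False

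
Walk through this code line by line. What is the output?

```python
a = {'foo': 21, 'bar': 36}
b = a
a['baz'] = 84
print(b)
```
{'foo': 21, 'bar': 36, 'baz': 84}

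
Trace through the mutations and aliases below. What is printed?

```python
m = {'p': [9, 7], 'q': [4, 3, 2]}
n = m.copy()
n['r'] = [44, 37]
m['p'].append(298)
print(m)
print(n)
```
{'p': [9, 7, 298], 'q': [4, 3, 2]}
{'p': [9, 7, 298], 'q': [4, 3, 2], 'r': [44, 37]}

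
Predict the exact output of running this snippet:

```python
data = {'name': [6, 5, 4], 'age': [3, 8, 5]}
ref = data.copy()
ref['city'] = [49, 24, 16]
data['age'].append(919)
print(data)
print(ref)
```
{'name': [6, 5, 4], 'age': [3, 8, 5, 919]}
{'name': [6, 5, 4], 'age': [3, 8, 5, 919], 'city': [49, 24, 16]}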